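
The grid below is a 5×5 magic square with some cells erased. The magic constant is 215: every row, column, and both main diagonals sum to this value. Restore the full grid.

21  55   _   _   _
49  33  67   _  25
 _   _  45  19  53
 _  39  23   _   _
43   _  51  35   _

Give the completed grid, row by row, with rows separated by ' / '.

From row 2, 215 − (49 + 33 + 67 + 25) gives (2,4) = 41.
Column 3 needs 215; the known cells sum to 186, so (1,3) = 29.
From anti-diagonal, 215 − (41 + 45 + 39 + 43) gives (1,5) = 47.
Row 1: 21 + 55 + 29 + 47 + ? = 215, so (1,4) = 63.
Column 4: 63 + 41 + 19 + 35 + ? = 215, so (4,4) = 57.
Using main diagonal: 21 + 33 + 45 + 57 + ? → (5,5) = 215 − 156 = 59.
Using row 5: 43 + 51 + 35 + 59 + ? → (5,2) = 215 − 188 = 27.
Column 2 needs 215; the known cells sum to 154, so (3,2) = 61.
The remaining cell in column 5 is (4,5) = 215 − 184 = 31.
Using row 3: 61 + 45 + 19 + 53 + ? → (3,1) = 215 − 178 = 37.
Row 4 must total 215; the given cells sum to 150, so (4,1) = 65.

21 55 29 63 47 / 49 33 67 41 25 / 37 61 45 19 53 / 65 39 23 57 31 / 43 27 51 35 59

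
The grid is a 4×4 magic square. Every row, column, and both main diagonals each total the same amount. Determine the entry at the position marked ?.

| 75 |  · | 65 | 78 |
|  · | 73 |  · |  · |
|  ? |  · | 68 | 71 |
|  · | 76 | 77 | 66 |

74

Main diagonal is complete and sums to 282; that is the magic constant.
From row 1, 282 − (75 + 65 + 78) gives (1,2) = 64.
Row 4: 76 + 77 + 66 + ? = 282, so (4,1) = 63.
Column 2: 64 + 73 + 76 + ? = 282, so (3,2) = 69.
From column 3, 282 − (65 + 68 + 77) gives (2,3) = 72.
Column 4 must total 282; the given cells sum to 215, so (2,4) = 67.
From row 2, 282 − (73 + 72 + 67) gives (2,1) = 70.
Row 3 needs 282; the known cells sum to 208, so (3,1) = 74.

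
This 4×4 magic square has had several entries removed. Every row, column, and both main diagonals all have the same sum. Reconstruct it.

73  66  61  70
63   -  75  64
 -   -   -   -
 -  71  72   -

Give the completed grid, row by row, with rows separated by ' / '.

73 66 61 70 / 63 68 75 64 / 74 65 62 69 / 60 71 72 67

Row 1 is already complete: 73 + 66 + 61 + 70 = 270, so that is the magic constant.
Using row 2: 63 + 75 + 64 + ? → (2,2) = 270 − 202 = 68.
From column 2, 270 − (66 + 68 + 71) gives (3,2) = 65.
Column 3 must total 270; the given cells sum to 208, so (3,3) = 62.
Using main diagonal: 73 + 68 + 62 + ? → (4,4) = 270 − 203 = 67.
Anti-diagonal must total 270; the given cells sum to 210, so (4,1) = 60.
Using column 1: 73 + 63 + 60 + ? → (3,1) = 270 − 196 = 74.
Column 4 needs 270; the known cells sum to 201, so (3,4) = 69.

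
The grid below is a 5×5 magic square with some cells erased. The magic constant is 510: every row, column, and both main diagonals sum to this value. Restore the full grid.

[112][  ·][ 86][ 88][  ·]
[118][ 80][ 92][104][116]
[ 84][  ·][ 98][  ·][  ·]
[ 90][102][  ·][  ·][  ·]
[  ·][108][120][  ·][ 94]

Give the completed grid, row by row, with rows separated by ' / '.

Column 1: 112 + 118 + 84 + 90 + ? = 510, so (5,1) = 106.
Column 3 needs 510; the known cells sum to 396, so (4,3) = 114.
Main diagonal must total 510; the given cells sum to 384, so (4,4) = 126.
Anti-diagonal must total 510; the given cells sum to 410, so (1,5) = 100.
Using row 1: 112 + 86 + 88 + 100 + ? → (1,2) = 510 − 386 = 124.
Row 4 needs 510; the known cells sum to 432, so (4,5) = 78.
From row 5, 510 − (106 + 108 + 120 + 94) gives (5,4) = 82.
From column 2, 510 − (124 + 80 + 102 + 108) gives (3,2) = 96.
The remaining cell in column 4 is (3,4) = 510 − 400 = 110.
Column 5 needs 510; the known cells sum to 388, so (3,5) = 122.

112 124 86 88 100 / 118 80 92 104 116 / 84 96 98 110 122 / 90 102 114 126 78 / 106 108 120 82 94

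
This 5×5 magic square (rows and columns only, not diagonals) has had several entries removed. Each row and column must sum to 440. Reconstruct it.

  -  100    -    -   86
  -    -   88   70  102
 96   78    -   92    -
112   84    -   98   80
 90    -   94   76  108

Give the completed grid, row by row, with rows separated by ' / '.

From row 4, 440 − (112 + 84 + 98 + 80) gives (4,3) = 66.
Row 5: 90 + 94 + 76 + 108 + ? = 440, so (5,2) = 72.
Column 2 needs 440; the known cells sum to 334, so (2,2) = 106.
From column 4, 440 − (70 + 92 + 98 + 76) gives (1,4) = 104.
From column 5, 440 − (86 + 102 + 80 + 108) gives (3,5) = 64.
Row 2: 106 + 88 + 70 + 102 + ? = 440, so (2,1) = 74.
Using row 3: 96 + 78 + 92 + 64 + ? → (3,3) = 440 − 330 = 110.
From column 1, 440 − (74 + 96 + 112 + 90) gives (1,1) = 68.
Column 3 must total 440; the given cells sum to 358, so (1,3) = 82.

68 100 82 104 86 / 74 106 88 70 102 / 96 78 110 92 64 / 112 84 66 98 80 / 90 72 94 76 108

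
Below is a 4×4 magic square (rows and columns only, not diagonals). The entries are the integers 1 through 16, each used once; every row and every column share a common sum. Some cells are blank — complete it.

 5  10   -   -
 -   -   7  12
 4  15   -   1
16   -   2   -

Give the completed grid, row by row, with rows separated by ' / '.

5 10 11 8 / 9 6 7 12 / 4 15 14 1 / 16 3 2 13

The entries are 1 through 16, which sum to 136, so each line sums to 136/4 = 34.
Using row 3: 4 + 15 + 1 + ? → (3,3) = 34 − 20 = 14.
Using column 1: 5 + 4 + 16 + ? → (2,1) = 34 − 25 = 9.
Column 3 needs 34; the known cells sum to 23, so (1,3) = 11.
Row 1 needs 34; the known cells sum to 26, so (1,4) = 8.
Row 2 needs 34; the known cells sum to 28, so (2,2) = 6.
Column 2 needs 34; the known cells sum to 31, so (4,2) = 3.
Column 4 must total 34; the given cells sum to 21, so (4,4) = 13.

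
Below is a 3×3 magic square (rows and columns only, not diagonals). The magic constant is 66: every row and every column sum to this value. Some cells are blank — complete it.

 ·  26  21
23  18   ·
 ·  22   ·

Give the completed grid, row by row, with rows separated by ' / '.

19 26 21 / 23 18 25 / 24 22 20

The remaining cell in row 1 is (1,1) = 66 − 47 = 19.
Using row 2: 23 + 18 + ? → (2,3) = 66 − 41 = 25.
Column 1 needs 66; the known cells sum to 42, so (3,1) = 24.
Column 3 needs 66; the known cells sum to 46, so (3,3) = 20.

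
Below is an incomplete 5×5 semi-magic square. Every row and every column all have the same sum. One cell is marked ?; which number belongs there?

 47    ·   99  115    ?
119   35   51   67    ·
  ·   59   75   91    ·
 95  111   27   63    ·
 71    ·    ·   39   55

Column 4 is complete and sums to 375; that is the magic constant.
The remaining cell in row 2 is (2,5) = 375 − 272 = 103.
Using row 4: 95 + 111 + 27 + 63 + ? → (4,5) = 375 − 296 = 79.
From column 1, 375 − (47 + 119 + 95 + 71) gives (3,1) = 43.
From column 3, 375 − (99 + 51 + 75 + 27) gives (5,3) = 123.
The remaining cell in row 3 is (3,5) = 375 − 268 = 107.
Row 5 must total 375; the given cells sum to 288, so (5,2) = 87.
Column 2: 35 + 59 + 111 + 87 + ? = 375, so (1,2) = 83.
Column 5 needs 375; the known cells sum to 344, so (1,5) = 31.

31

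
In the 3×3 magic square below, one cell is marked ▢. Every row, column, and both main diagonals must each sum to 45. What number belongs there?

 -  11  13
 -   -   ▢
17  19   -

Row 1 needs 45; the known cells sum to 24, so (1,1) = 21.
Row 3 needs 45; the known cells sum to 36, so (3,3) = 9.
Column 1: 21 + 17 + ? = 45, so (2,1) = 7.
Using column 2: 11 + 19 + ? → (2,2) = 45 − 30 = 15.
Using column 3: 13 + 9 + ? → (2,3) = 45 − 22 = 23.

23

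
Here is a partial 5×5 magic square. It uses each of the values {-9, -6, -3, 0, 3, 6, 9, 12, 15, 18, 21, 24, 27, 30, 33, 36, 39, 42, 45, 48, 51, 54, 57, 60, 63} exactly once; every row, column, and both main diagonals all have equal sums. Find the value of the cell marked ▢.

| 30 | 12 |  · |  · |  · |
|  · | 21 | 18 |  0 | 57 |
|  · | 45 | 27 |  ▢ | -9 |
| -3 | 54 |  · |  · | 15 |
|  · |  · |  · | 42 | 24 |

The 25 entries sum to 675, so each line sums to 675/5 = 135.
From row 2, 135 − (21 + 18 + 0 + 57) gives (2,1) = 39.
From column 2, 135 − (12 + 21 + 45 + 54) gives (5,2) = 3.
Using column 5: 57 + (-9) + 15 + 24 + ? → (1,5) = 135 − 87 = 48.
From main diagonal, 135 − (30 + 21 + 27 + 24) gives (4,4) = 33.
From anti-diagonal, 135 − (48 + 0 + 27 + 54) gives (5,1) = 6.
From row 4, 135 − (-3 + 54 + 33 + 15) gives (4,3) = 36.
The remaining cell in row 5 is (5,3) = 135 − 75 = 60.
Using column 1: 30 + 39 + (-3) + 6 + ? → (3,1) = 135 − 72 = 63.
Column 3 must total 135; the given cells sum to 141, so (1,3) = -6.
Using row 1: 30 + 12 + (-6) + 48 + ? → (1,4) = 135 − 84 = 51.
From row 3, 135 − (63 + 45 + 27 + (-9)) gives (3,4) = 9.

9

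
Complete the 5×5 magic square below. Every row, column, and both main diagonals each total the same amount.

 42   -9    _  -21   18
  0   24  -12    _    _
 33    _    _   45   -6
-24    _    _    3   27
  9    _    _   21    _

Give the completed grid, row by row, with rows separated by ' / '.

42 -9 30 -21 18 / 0 24 -12 12 36 / 33 -18 6 45 -6 / -24 15 39 3 27 / 9 48 -3 21 -15

Column 1 is already complete: 42 + 0 + 33 + -24 + 9 = 60, so that is the magic constant.
From row 1, 60 − (42 + (-9) + (-21) + 18) gives (1,3) = 30.
The remaining cell in column 4 is (2,4) = 60 − 48 = 12.
The remaining cell in row 2 is (2,5) = 60 − 24 = 36.
Column 5: 18 + 36 + (-6) + 27 + ? = 60, so (5,5) = -15.
The remaining cell in main diagonal is (3,3) = 60 − 54 = 6.
Anti-diagonal needs 60; the known cells sum to 45, so (4,2) = 15.
From row 3, 60 − (33 + 6 + 45 + (-6)) gives (3,2) = -18.
Row 4: -24 + 15 + 3 + 27 + ? = 60, so (4,3) = 39.
The remaining cell in column 2 is (5,2) = 60 − 12 = 48.
The remaining cell in column 3 is (5,3) = 60 − 63 = -3.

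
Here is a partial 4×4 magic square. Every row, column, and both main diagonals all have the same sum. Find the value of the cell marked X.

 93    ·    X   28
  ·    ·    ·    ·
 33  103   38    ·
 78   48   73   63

Row 4 is complete and sums to 262; that is the magic constant.
Row 3: 33 + 103 + 38 + ? = 262, so (3,4) = 88.
From column 1, 262 − (93 + 33 + 78) gives (2,1) = 58.
Column 4 needs 262; the known cells sum to 179, so (2,4) = 83.
The remaining cell in main diagonal is (2,2) = 262 − 194 = 68.
Anti-diagonal needs 262; the known cells sum to 209, so (2,3) = 53.
Using column 2: 68 + 103 + 48 + ? → (1,2) = 262 − 219 = 43.
Using column 3: 53 + 38 + 73 + ? → (1,3) = 262 − 164 = 98.

98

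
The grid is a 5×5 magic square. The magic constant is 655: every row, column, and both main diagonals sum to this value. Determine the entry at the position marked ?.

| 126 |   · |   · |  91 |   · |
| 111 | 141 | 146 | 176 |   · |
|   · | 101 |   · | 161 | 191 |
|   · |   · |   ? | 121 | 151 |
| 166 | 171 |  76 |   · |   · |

The remaining cell in row 2 is (2,5) = 655 − 574 = 81.
Column 4 needs 655; the known cells sum to 549, so (5,4) = 106.
Using row 5: 166 + 171 + 76 + 106 + ? → (5,5) = 655 − 519 = 136.
The remaining cell in column 5 is (1,5) = 655 − 559 = 96.
Main diagonal must total 655; the given cells sum to 524, so (3,3) = 131.
Anti-diagonal needs 655; the known cells sum to 569, so (4,2) = 86.
Row 3 needs 655; the known cells sum to 584, so (3,1) = 71.
Column 1 needs 655; the known cells sum to 474, so (4,1) = 181.
Using column 2: 141 + 101 + 86 + 171 + ? → (1,2) = 655 − 499 = 156.
From row 1, 655 − (126 + 156 + 91 + 96) gives (1,3) = 186.
Row 4 needs 655; the known cells sum to 539, so (4,3) = 116.

116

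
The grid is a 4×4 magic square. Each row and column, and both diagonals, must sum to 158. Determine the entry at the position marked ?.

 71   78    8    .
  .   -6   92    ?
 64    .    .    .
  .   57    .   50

85

Row 1 must total 158; the given cells sum to 157, so (1,4) = 1.
Column 2: 78 + (-6) + 57 + ? = 158, so (3,2) = 29.
Main diagonal must total 158; the given cells sum to 115, so (3,3) = 43.
Anti-diagonal must total 158; the given cells sum to 122, so (4,1) = 36.
From row 3, 158 − (64 + 29 + 43) gives (3,4) = 22.
The remaining cell in row 4 is (4,3) = 158 − 143 = 15.
Column 1 must total 158; the given cells sum to 171, so (2,1) = -13.
Using column 4: 1 + 22 + 50 + ? → (2,4) = 158 − 73 = 85.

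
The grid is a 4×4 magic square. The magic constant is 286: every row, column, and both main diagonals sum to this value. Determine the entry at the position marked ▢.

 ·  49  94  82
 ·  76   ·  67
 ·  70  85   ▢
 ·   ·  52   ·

73

The remaining cell in row 1 is (1,1) = 286 − 225 = 61.
Column 2 needs 286; the known cells sum to 195, so (4,2) = 91.
Column 3 must total 286; the given cells sum to 231, so (2,3) = 55.
Main diagonal needs 286; the known cells sum to 222, so (4,4) = 64.
Anti-diagonal needs 286; the known cells sum to 207, so (4,1) = 79.
The remaining cell in row 2 is (2,1) = 286 − 198 = 88.
From column 1, 286 − (61 + 88 + 79) gives (3,1) = 58.
Column 4: 82 + 67 + 64 + ? = 286, so (3,4) = 73.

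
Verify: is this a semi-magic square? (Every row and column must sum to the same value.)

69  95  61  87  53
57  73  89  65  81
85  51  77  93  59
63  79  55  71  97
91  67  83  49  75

Yes

Row 1: 69 + 95 + 61 + 87 + 53 = 365.
Row 2: 57 + 73 + 89 + 65 + 81 = 365.
Row 3: 85 + 51 + 77 + 93 + 59 = 365.
Row 4: 63 + 79 + 55 + 71 + 97 = 365.
Row 5: 91 + 67 + 83 + 49 + 75 = 365.
Column 1: 69 + 57 + 85 + 63 + 91 = 365.
Column 2: 95 + 73 + 51 + 79 + 67 = 365.
Column 3: 61 + 89 + 77 + 55 + 83 = 365.
Column 4: 87 + 65 + 93 + 71 + 49 = 365.
Column 5: 53 + 81 + 59 + 97 + 75 = 365.
All lines sum to 365.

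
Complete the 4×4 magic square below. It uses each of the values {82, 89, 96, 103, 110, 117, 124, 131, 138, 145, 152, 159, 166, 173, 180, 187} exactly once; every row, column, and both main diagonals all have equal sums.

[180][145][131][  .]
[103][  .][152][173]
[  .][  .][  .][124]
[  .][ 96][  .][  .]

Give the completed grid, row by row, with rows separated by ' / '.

180 145 131 82 / 103 110 152 173 / 138 187 89 124 / 117 96 166 159

The 16 entries sum to 2152, so each line sums to 2152/4 = 538.
The remaining cell in row 1 is (1,4) = 538 − 456 = 82.
Using row 2: 103 + 152 + 173 + ? → (2,2) = 538 − 428 = 110.
The remaining cell in column 2 is (3,2) = 538 − 351 = 187.
Column 4 must total 538; the given cells sum to 379, so (4,4) = 159.
From main diagonal, 538 − (180 + 110 + 159) gives (3,3) = 89.
Anti-diagonal: 82 + 152 + 187 + ? = 538, so (4,1) = 117.
The remaining cell in row 3 is (3,1) = 538 − 400 = 138.
Row 4 must total 538; the given cells sum to 372, so (4,3) = 166.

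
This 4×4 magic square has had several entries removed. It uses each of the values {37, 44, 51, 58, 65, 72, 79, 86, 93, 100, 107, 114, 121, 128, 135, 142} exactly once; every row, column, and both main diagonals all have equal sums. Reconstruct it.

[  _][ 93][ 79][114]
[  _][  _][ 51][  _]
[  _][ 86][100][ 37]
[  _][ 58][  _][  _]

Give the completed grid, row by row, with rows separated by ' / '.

The 16 entries sum to 1432, so each line sums to 1432/4 = 358.
Row 1 must total 358; the given cells sum to 286, so (1,1) = 72.
Row 3 needs 358; the known cells sum to 223, so (3,1) = 135.
The remaining cell in column 2 is (2,2) = 358 − 237 = 121.
Column 3 needs 358; the known cells sum to 230, so (4,3) = 128.
Main diagonal must total 358; the given cells sum to 293, so (4,4) = 65.
From anti-diagonal, 358 − (114 + 51 + 86) gives (4,1) = 107.
Column 1 must total 358; the given cells sum to 314, so (2,1) = 44.
Column 4 needs 358; the known cells sum to 216, so (2,4) = 142.

72 93 79 114 / 44 121 51 142 / 135 86 100 37 / 107 58 128 65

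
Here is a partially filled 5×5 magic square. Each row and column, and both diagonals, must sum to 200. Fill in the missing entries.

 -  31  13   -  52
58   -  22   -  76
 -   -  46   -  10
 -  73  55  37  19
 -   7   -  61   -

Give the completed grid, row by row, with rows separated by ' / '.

Row 4 needs 200; the known cells sum to 184, so (4,1) = 16.
From column 3, 200 − (13 + 22 + 46 + 55) gives (5,3) = 64.
From column 5, 200 − (52 + 76 + 10 + 19) gives (5,5) = 43.
Row 5 must total 200; the given cells sum to 175, so (5,1) = 25.
Anti-diagonal needs 200; the known cells sum to 196, so (2,4) = 4.
Row 2 needs 200; the known cells sum to 160, so (2,2) = 40.
Using column 2: 31 + 40 + 73 + 7 + ? → (3,2) = 200 − 151 = 49.
From main diagonal, 200 − (40 + 46 + 37 + 43) gives (1,1) = 34.
Using row 1: 34 + 31 + 13 + 52 + ? → (1,4) = 200 − 130 = 70.
Using column 1: 34 + 58 + 16 + 25 + ? → (3,1) = 200 − 133 = 67.
Column 4 needs 200; the known cells sum to 172, so (3,4) = 28.

34 31 13 70 52 / 58 40 22 4 76 / 67 49 46 28 10 / 16 73 55 37 19 / 25 7 64 61 43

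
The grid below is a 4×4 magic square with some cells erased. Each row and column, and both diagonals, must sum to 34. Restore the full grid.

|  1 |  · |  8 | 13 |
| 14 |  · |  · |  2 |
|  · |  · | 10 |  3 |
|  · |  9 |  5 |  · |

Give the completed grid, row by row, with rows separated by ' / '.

1 12 8 13 / 14 7 11 2 / 15 6 10 3 / 4 9 5 16

Row 1: 1 + 8 + 13 + ? = 34, so (1,2) = 12.
Column 3 must total 34; the given cells sum to 23, so (2,3) = 11.
Column 4 needs 34; the known cells sum to 18, so (4,4) = 16.
Main diagonal needs 34; the known cells sum to 27, so (2,2) = 7.
Row 4: 9 + 5 + 16 + ? = 34, so (4,1) = 4.
Using column 1: 1 + 14 + 4 + ? → (3,1) = 34 − 19 = 15.
The remaining cell in column 2 is (3,2) = 34 − 28 = 6.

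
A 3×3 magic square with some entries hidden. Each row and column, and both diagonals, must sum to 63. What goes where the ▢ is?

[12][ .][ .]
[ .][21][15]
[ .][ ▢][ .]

9

Row 2: 21 + 15 + ? = 63, so (2,1) = 27.
Column 1: 12 + 27 + ? = 63, so (3,1) = 24.
Main diagonal must total 63; the given cells sum to 33, so (3,3) = 30.
From anti-diagonal, 63 − (21 + 24) gives (1,3) = 18.
Row 1: 12 + 18 + ? = 63, so (1,2) = 33.
The remaining cell in row 3 is (3,2) = 63 − 54 = 9.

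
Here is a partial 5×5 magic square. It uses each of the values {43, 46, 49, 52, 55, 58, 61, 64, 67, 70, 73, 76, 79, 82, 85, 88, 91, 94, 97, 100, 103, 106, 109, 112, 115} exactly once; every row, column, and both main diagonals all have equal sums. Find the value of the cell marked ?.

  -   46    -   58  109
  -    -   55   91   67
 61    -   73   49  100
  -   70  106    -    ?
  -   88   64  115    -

43

The 25 entries sum to 1975, so each line sums to 1975/5 = 395.
Using row 3: 61 + 73 + 49 + 100 + ? → (3,2) = 395 − 283 = 112.
The remaining cell in column 2 is (2,2) = 395 − 316 = 79.
Column 3 needs 395; the known cells sum to 298, so (1,3) = 97.
Column 4: 58 + 91 + 49 + 115 + ? = 395, so (4,4) = 82.
Anti-diagonal must total 395; the given cells sum to 343, so (5,1) = 52.
Using row 1: 46 + 97 + 58 + 109 + ? → (1,1) = 395 − 310 = 85.
Row 2: 79 + 55 + 91 + 67 + ? = 395, so (2,1) = 103.
Row 5 must total 395; the given cells sum to 319, so (5,5) = 76.
From column 1, 395 − (85 + 103 + 61 + 52) gives (4,1) = 94.
Using column 5: 109 + 67 + 100 + 76 + ? → (4,5) = 395 − 352 = 43.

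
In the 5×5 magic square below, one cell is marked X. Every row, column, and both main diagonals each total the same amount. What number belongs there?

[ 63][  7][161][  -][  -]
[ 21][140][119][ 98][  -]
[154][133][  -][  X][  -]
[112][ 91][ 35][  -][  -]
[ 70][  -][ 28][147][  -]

56

Column 1 is complete and sums to 420; that is the magic constant.
From row 2, 420 − (21 + 140 + 119 + 98) gives (2,5) = 42.
From column 2, 420 − (7 + 140 + 133 + 91) gives (5,2) = 49.
Using column 3: 161 + 119 + 35 + 28 + ? → (3,3) = 420 − 343 = 77.
The remaining cell in anti-diagonal is (1,5) = 420 − 336 = 84.
From row 1, 420 − (63 + 7 + 161 + 84) gives (1,4) = 105.
Row 5 needs 420; the known cells sum to 294, so (5,5) = 126.
Main diagonal: 63 + 140 + 77 + 126 + ? = 420, so (4,4) = 14.
Row 4: 112 + 91 + 35 + 14 + ? = 420, so (4,5) = 168.
Column 4: 105 + 98 + 14 + 147 + ? = 420, so (3,4) = 56.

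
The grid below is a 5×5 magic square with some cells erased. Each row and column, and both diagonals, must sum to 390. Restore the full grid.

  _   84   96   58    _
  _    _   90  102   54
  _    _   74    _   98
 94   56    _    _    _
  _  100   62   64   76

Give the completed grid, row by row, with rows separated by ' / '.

82 84 96 58 70 / 66 78 90 102 54 / 60 72 74 86 98 / 94 56 68 80 92 / 88 100 62 64 76

The remaining cell in row 5 is (5,1) = 390 − 302 = 88.
From column 3, 390 − (96 + 90 + 74 + 62) gives (4,3) = 68.
Anti-diagonal must total 390; the given cells sum to 320, so (1,5) = 70.
The remaining cell in row 1 is (1,1) = 390 − 308 = 82.
Column 5: 70 + 54 + 98 + 76 + ? = 390, so (4,5) = 92.
Row 4 needs 390; the known cells sum to 310, so (4,4) = 80.
Column 4: 58 + 102 + 80 + 64 + ? = 390, so (3,4) = 86.
Main diagonal needs 390; the known cells sum to 312, so (2,2) = 78.
Using row 2: 78 + 90 + 102 + 54 + ? → (2,1) = 390 − 324 = 66.
Column 1: 82 + 66 + 94 + 88 + ? = 390, so (3,1) = 60.
Column 2 must total 390; the given cells sum to 318, so (3,2) = 72.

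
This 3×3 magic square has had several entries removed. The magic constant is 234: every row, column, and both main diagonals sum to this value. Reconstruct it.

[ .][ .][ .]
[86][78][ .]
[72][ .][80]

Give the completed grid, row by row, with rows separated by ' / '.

76 74 84 / 86 78 70 / 72 82 80

Row 2 needs 234; the known cells sum to 164, so (2,3) = 70.
The remaining cell in row 3 is (3,2) = 234 − 152 = 82.
From column 1, 234 − (86 + 72) gives (1,1) = 76.
From column 2, 234 − (78 + 82) gives (1,2) = 74.
Column 3 must total 234; the given cells sum to 150, so (1,3) = 84.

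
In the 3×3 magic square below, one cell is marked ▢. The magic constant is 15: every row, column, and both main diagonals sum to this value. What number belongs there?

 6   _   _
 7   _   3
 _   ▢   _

From row 2, 15 − (7 + 3) gives (2,2) = 5.
Column 1: 6 + 7 + ? = 15, so (3,1) = 2.
The remaining cell in main diagonal is (3,3) = 15 − 11 = 4.
From anti-diagonal, 15 − (5 + 2) gives (1,3) = 8.
Row 1 needs 15; the known cells sum to 14, so (1,2) = 1.
Row 3: 2 + 4 + ? = 15, so (3,2) = 9.

9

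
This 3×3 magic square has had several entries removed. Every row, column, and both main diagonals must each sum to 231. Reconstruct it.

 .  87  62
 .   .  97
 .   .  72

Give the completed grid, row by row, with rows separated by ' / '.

82 87 62 / 57 77 97 / 92 67 72

Row 1 must total 231; the given cells sum to 149, so (1,1) = 82.
Using main diagonal: 82 + 72 + ? → (2,2) = 231 − 154 = 77.
Anti-diagonal: 62 + 77 + ? = 231, so (3,1) = 92.
Row 2 must total 231; the given cells sum to 174, so (2,1) = 57.
Row 3: 92 + 72 + ? = 231, so (3,2) = 67.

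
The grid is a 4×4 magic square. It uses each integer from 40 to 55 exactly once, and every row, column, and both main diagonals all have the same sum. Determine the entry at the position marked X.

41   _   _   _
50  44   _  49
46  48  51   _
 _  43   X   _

The entries are 40 through 55, which sum to 760, so each line sums to 760/4 = 190.
From row 2, 190 − (50 + 44 + 49) gives (2,3) = 47.
Using row 3: 46 + 48 + 51 + ? → (3,4) = 190 − 145 = 45.
The remaining cell in column 1 is (4,1) = 190 − 137 = 53.
Column 2 needs 190; the known cells sum to 135, so (1,2) = 55.
Main diagonal needs 190; the known cells sum to 136, so (4,4) = 54.
Anti-diagonal must total 190; the given cells sum to 148, so (1,4) = 42.
The remaining cell in row 1 is (1,3) = 190 − 138 = 52.
Using row 4: 53 + 43 + 54 + ? → (4,3) = 190 − 150 = 40.

40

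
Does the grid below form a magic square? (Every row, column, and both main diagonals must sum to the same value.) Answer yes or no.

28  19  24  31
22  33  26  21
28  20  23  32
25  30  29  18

No — row 3 sums to 103 but anti-diagonal sums to 102.

Row 1: 28 + 19 + 24 + 31 = 102.
Row 2: 22 + 33 + 26 + 21 = 102.
Row 3: 28 + 20 + 23 + 32 = 103.
Row 4: 25 + 30 + 29 + 18 = 102.
Column 1: 28 + 22 + 28 + 25 = 103.
Column 2: 19 + 33 + 20 + 30 = 102.
Column 3: 24 + 26 + 23 + 29 = 102.
Column 4: 31 + 21 + 32 + 18 = 102.
Main diagonal: 28 + 33 + 23 + 18 = 102.
Anti-diagonal: 31 + 26 + 20 + 25 = 102.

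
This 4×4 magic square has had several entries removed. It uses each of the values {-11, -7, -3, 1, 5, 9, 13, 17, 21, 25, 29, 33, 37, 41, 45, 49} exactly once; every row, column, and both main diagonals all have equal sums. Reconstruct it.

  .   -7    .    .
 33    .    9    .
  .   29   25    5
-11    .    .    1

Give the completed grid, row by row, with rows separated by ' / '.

37 -7 -3 49 / 33 13 9 21 / 17 29 25 5 / -11 41 45 1

The 16 entries sum to 304, so each line sums to 304/4 = 76.
Row 3 needs 76; the known cells sum to 59, so (3,1) = 17.
From column 1, 76 − (33 + 17 + (-11)) gives (1,1) = 37.
From main diagonal, 76 − (37 + 25 + 1) gives (2,2) = 13.
From anti-diagonal, 76 − (9 + 29 + (-11)) gives (1,4) = 49.
The remaining cell in row 1 is (1,3) = 76 − 79 = -3.
Using row 2: 33 + 13 + 9 + ? → (2,4) = 76 − 55 = 21.
Column 2 needs 76; the known cells sum to 35, so (4,2) = 41.
Column 3 must total 76; the given cells sum to 31, so (4,3) = 45.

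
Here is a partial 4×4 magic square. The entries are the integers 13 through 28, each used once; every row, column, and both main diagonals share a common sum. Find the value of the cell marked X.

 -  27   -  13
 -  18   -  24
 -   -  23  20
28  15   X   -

The entries are 13 through 28, which sum to 328, so each line sums to 328/4 = 82.
From column 2, 82 − (27 + 18 + 15) gives (3,2) = 22.
Column 4: 13 + 24 + 20 + ? = 82, so (4,4) = 25.
Main diagonal: 18 + 23 + 25 + ? = 82, so (1,1) = 16.
Using anti-diagonal: 13 + 22 + 28 + ? → (2,3) = 82 − 63 = 19.
Row 1 must total 82; the given cells sum to 56, so (1,3) = 26.
Row 2 needs 82; the known cells sum to 61, so (2,1) = 21.
Row 3 needs 82; the known cells sum to 65, so (3,1) = 17.
Using row 4: 28 + 15 + 25 + ? → (4,3) = 82 − 68 = 14.

14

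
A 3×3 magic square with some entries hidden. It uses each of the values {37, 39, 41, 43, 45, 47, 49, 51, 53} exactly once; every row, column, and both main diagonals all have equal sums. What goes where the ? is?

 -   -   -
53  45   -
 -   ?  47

49

The 9 entries sum to 405, so each line sums to 405/3 = 135.
Using row 2: 53 + 45 + ? → (2,3) = 135 − 98 = 37.
Column 3 needs 135; the known cells sum to 84, so (1,3) = 51.
From main diagonal, 135 − (45 + 47) gives (1,1) = 43.
Using anti-diagonal: 51 + 45 + ? → (3,1) = 135 − 96 = 39.
From row 1, 135 − (43 + 51) gives (1,2) = 41.
Row 3 must total 135; the given cells sum to 86, so (3,2) = 49.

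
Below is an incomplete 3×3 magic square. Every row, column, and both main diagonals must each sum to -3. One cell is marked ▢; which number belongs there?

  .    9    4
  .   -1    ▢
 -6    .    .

-21

Row 1 needs -3; the known cells sum to 13, so (1,1) = -16.
Column 1 needs -3; the known cells sum to -22, so (2,1) = 19.
Column 2 needs -3; the known cells sum to 8, so (3,2) = -11.
Main diagonal: -16 + (-1) + ? = -3, so (3,3) = 14.
From row 2, -3 − (19 + (-1)) gives (2,3) = -21.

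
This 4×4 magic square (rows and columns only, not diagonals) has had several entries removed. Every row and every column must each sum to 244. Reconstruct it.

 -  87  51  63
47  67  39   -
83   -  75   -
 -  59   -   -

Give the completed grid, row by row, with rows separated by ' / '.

Row 1: 87 + 51 + 63 + ? = 244, so (1,1) = 43.
The remaining cell in row 2 is (2,4) = 244 − 153 = 91.
Column 1 needs 244; the known cells sum to 173, so (4,1) = 71.
Column 2 needs 244; the known cells sum to 213, so (3,2) = 31.
From column 3, 244 − (51 + 39 + 75) gives (4,3) = 79.
Row 3 must total 244; the given cells sum to 189, so (3,4) = 55.
Row 4 must total 244; the given cells sum to 209, so (4,4) = 35.

43 87 51 63 / 47 67 39 91 / 83 31 75 55 / 71 59 79 35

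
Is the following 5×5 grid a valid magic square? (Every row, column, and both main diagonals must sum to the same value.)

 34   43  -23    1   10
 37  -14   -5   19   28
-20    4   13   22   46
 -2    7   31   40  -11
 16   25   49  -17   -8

Row 1: 34 + 43 + (-23) + 1 + 10 = 65.
Row 2: 37 + (-14) + (-5) + 19 + 28 = 65.
Row 3: -20 + 4 + 13 + 22 + 46 = 65.
Row 4: -2 + 7 + 31 + 40 + (-11) = 65.
Row 5: 16 + 25 + 49 + (-17) + (-8) = 65.
Column 1: 34 + 37 + (-20) + (-2) + 16 = 65.
Column 2: 43 + (-14) + 4 + 7 + 25 = 65.
Column 3: -23 + (-5) + 13 + 31 + 49 = 65.
Column 4: 1 + 19 + 22 + 40 + (-17) = 65.
Column 5: 10 + 28 + 46 + (-11) + (-8) = 65.
Main diagonal: 34 + (-14) + 13 + 40 + (-8) = 65.
Anti-diagonal: 10 + 19 + 13 + 7 + 16 = 65.
All lines sum to 65.

Yes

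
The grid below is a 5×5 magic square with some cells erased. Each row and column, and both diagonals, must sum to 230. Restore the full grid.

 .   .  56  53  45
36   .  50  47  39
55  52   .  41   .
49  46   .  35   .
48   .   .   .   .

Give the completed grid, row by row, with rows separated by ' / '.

42 34 56 53 45 / 36 58 50 47 39 / 55 52 44 41 38 / 49 46 43 35 57 / 48 40 37 54 51

Using row 2: 36 + 50 + 47 + 39 + ? → (2,2) = 230 − 172 = 58.
Column 1 needs 230; the known cells sum to 188, so (1,1) = 42.
From column 4, 230 − (53 + 47 + 41 + 35) gives (5,4) = 54.
Anti-diagonal: 45 + 47 + 46 + 48 + ? = 230, so (3,3) = 44.
Using row 1: 42 + 56 + 53 + 45 + ? → (1,2) = 230 − 196 = 34.
From row 3, 230 − (55 + 52 + 44 + 41) gives (3,5) = 38.
Column 2 must total 230; the given cells sum to 190, so (5,2) = 40.
Main diagonal needs 230; the known cells sum to 179, so (5,5) = 51.
Row 5: 48 + 40 + 54 + 51 + ? = 230, so (5,3) = 37.
The remaining cell in column 3 is (4,3) = 230 − 187 = 43.
Column 5: 45 + 39 + 38 + 51 + ? = 230, so (4,5) = 57.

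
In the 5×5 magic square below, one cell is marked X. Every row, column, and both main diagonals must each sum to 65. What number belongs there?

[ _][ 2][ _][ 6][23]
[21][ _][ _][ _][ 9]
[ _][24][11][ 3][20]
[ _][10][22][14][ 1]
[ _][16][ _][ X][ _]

25

Row 3: 24 + 11 + 3 + 20 + ? = 65, so (3,1) = 7.
From row 4, 65 − (10 + 22 + 14 + 1) gives (4,1) = 18.
Using column 2: 2 + 24 + 10 + 16 + ? → (2,2) = 65 − 52 = 13.
Column 5: 23 + 9 + 20 + 1 + ? = 65, so (5,5) = 12.
The remaining cell in main diagonal is (1,1) = 65 − 50 = 15.
Row 1 must total 65; the given cells sum to 46, so (1,3) = 19.
Column 1 must total 65; the given cells sum to 61, so (5,1) = 4.
The remaining cell in anti-diagonal is (2,4) = 65 − 48 = 17.
Row 2: 21 + 13 + 17 + 9 + ? = 65, so (2,3) = 5.
The remaining cell in column 3 is (5,3) = 65 − 57 = 8.
Column 4 needs 65; the known cells sum to 40, so (5,4) = 25.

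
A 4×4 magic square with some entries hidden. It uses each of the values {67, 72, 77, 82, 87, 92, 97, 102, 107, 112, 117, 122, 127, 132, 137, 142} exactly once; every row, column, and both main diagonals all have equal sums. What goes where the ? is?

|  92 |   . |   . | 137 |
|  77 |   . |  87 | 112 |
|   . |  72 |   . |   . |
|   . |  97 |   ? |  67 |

132

The 16 entries sum to 1672, so each line sums to 1672/4 = 418.
The remaining cell in row 2 is (2,2) = 418 − 276 = 142.
Column 2 must total 418; the given cells sum to 311, so (1,2) = 107.
From column 4, 418 − (137 + 112 + 67) gives (3,4) = 102.
From main diagonal, 418 − (92 + 142 + 67) gives (3,3) = 117.
Anti-diagonal: 137 + 87 + 72 + ? = 418, so (4,1) = 122.
Row 1: 92 + 107 + 137 + ? = 418, so (1,3) = 82.
Using row 3: 72 + 117 + 102 + ? → (3,1) = 418 − 291 = 127.
Using row 4: 122 + 97 + 67 + ? → (4,3) = 418 − 286 = 132.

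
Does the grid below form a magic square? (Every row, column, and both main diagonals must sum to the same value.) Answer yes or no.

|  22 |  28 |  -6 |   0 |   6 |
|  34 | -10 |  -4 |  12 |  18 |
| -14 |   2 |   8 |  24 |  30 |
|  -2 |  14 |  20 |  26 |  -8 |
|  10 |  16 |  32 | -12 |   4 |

Yes

Row 1: 22 + 28 + (-6) + 0 + 6 = 50.
Row 2: 34 + (-10) + (-4) + 12 + 18 = 50.
Row 3: -14 + 2 + 8 + 24 + 30 = 50.
Row 4: -2 + 14 + 20 + 26 + (-8) = 50.
Row 5: 10 + 16 + 32 + (-12) + 4 = 50.
Column 1: 22 + 34 + (-14) + (-2) + 10 = 50.
Column 2: 28 + (-10) + 2 + 14 + 16 = 50.
Column 3: -6 + (-4) + 8 + 20 + 32 = 50.
Column 4: 0 + 12 + 24 + 26 + (-12) = 50.
Column 5: 6 + 18 + 30 + (-8) + 4 = 50.
Main diagonal: 22 + (-10) + 8 + 26 + 4 = 50.
Anti-diagonal: 6 + 12 + 8 + 14 + 10 = 50.
All lines sum to 50.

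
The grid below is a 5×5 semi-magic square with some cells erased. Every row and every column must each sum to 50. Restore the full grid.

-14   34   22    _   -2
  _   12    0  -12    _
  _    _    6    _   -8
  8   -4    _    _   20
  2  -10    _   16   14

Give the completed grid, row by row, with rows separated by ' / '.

-14 34 22 10 -2 / 24 12 0 -12 26 / 30 18 6 4 -8 / 8 -4 -6 32 20 / 2 -10 28 16 14

Row 1: -14 + 34 + 22 + (-2) + ? = 50, so (1,4) = 10.
Row 5 must total 50; the given cells sum to 22, so (5,3) = 28.
Column 2 needs 50; the known cells sum to 32, so (3,2) = 18.
From column 3, 50 − (22 + 0 + 6 + 28) gives (4,3) = -6.
From column 5, 50 − (-2 + (-8) + 20 + 14) gives (2,5) = 26.
Row 2 needs 50; the known cells sum to 26, so (2,1) = 24.
Row 4 must total 50; the given cells sum to 18, so (4,4) = 32.
Column 1 must total 50; the given cells sum to 20, so (3,1) = 30.
The remaining cell in column 4 is (3,4) = 50 − 46 = 4.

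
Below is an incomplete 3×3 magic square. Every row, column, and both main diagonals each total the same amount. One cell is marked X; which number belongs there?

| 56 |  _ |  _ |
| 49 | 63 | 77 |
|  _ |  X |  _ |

Row 2 is complete and sums to 189; that is the magic constant.
The remaining cell in column 1 is (3,1) = 189 − 105 = 84.
Using main diagonal: 56 + 63 + ? → (3,3) = 189 − 119 = 70.
From anti-diagonal, 189 − (63 + 84) gives (1,3) = 42.
Row 1 must total 189; the given cells sum to 98, so (1,2) = 91.
The remaining cell in row 3 is (3,2) = 189 − 154 = 35.

35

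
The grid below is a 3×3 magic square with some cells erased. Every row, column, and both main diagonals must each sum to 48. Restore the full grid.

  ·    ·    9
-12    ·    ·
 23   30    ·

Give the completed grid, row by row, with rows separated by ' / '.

Row 3 must total 48; the given cells sum to 53, so (3,3) = -5.
Column 1: -12 + 23 + ? = 48, so (1,1) = 37.
Column 3 must total 48; the given cells sum to 4, so (2,3) = 44.
Main diagonal must total 48; the given cells sum to 32, so (2,2) = 16.
Row 1 needs 48; the known cells sum to 46, so (1,2) = 2.

37 2 9 / -12 16 44 / 23 30 -5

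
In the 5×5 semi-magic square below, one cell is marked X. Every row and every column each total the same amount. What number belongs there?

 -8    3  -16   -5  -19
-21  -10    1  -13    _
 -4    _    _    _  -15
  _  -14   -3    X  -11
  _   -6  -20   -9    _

Row 1 is complete and sums to -45; that is the magic constant.
Row 2 must total -45; the given cells sum to -43, so (2,5) = -2.
The remaining cell in column 2 is (3,2) = -45 − (-27) = -18.
The remaining cell in column 3 is (3,3) = -45 − (-38) = -7.
Column 5 needs -45; the known cells sum to -47, so (5,5) = 2.
Row 3: -4 + (-18) + (-7) + (-15) + ? = -45, so (3,4) = -1.
Row 5 needs -45; the known cells sum to -33, so (5,1) = -12.
From column 1, -45 − (-8 + (-21) + (-4) + (-12)) gives (4,1) = 0.
From column 4, -45 − (-5 + (-13) + (-1) + (-9)) gives (4,4) = -17.

-17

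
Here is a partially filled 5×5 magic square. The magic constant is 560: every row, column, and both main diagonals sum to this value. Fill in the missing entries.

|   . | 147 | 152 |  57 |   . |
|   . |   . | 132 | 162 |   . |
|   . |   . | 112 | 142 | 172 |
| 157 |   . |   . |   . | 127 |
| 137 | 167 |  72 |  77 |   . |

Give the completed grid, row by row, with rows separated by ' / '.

117 147 152 57 87 / 97 102 132 162 67 / 52 82 112 142 172 / 157 62 92 122 127 / 137 167 72 77 107

Row 5 must total 560; the given cells sum to 453, so (5,5) = 107.
Column 3 needs 560; the known cells sum to 468, so (4,3) = 92.
The remaining cell in column 4 is (4,4) = 560 − 438 = 122.
Row 4 must total 560; the given cells sum to 498, so (4,2) = 62.
Anti-diagonal must total 560; the given cells sum to 473, so (1,5) = 87.
Row 1 must total 560; the given cells sum to 443, so (1,1) = 117.
Using column 5: 87 + 172 + 127 + 107 + ? → (2,5) = 560 − 493 = 67.
From main diagonal, 560 − (117 + 112 + 122 + 107) gives (2,2) = 102.
Row 2 must total 560; the given cells sum to 463, so (2,1) = 97.
Using column 1: 117 + 97 + 157 + 137 + ? → (3,1) = 560 − 508 = 52.
Column 2: 147 + 102 + 62 + 167 + ? = 560, so (3,2) = 82.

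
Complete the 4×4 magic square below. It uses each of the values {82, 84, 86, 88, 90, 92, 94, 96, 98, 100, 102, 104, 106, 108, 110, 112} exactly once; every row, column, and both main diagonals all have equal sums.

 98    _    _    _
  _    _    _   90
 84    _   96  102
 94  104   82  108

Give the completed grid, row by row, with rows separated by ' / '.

The 16 entries sum to 1552, so each line sums to 1552/4 = 388.
Row 3 must total 388; the given cells sum to 282, so (3,2) = 106.
Column 1: 98 + 84 + 94 + ? = 388, so (2,1) = 112.
Column 4 needs 388; the known cells sum to 300, so (1,4) = 88.
Using main diagonal: 98 + 96 + 108 + ? → (2,2) = 388 − 302 = 86.
The remaining cell in anti-diagonal is (2,3) = 388 − 288 = 100.
Column 2 needs 388; the known cells sum to 296, so (1,2) = 92.
Column 3 must total 388; the given cells sum to 278, so (1,3) = 110.

98 92 110 88 / 112 86 100 90 / 84 106 96 102 / 94 104 82 108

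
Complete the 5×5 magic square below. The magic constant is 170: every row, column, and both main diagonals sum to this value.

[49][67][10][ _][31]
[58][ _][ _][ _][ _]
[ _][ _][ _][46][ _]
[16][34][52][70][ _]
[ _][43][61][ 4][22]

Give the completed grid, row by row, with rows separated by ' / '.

Using row 1: 49 + 67 + 10 + 31 + ? → (1,4) = 170 − 157 = 13.
Using row 4: 16 + 34 + 52 + 70 + ? → (4,5) = 170 − 172 = -2.
Row 5 needs 170; the known cells sum to 130, so (5,1) = 40.
Column 1 needs 170; the known cells sum to 163, so (3,1) = 7.
Column 4 must total 170; the given cells sum to 133, so (2,4) = 37.
Using anti-diagonal: 31 + 37 + 34 + 40 + ? → (3,3) = 170 − 142 = 28.
From column 3, 170 − (10 + 28 + 52 + 61) gives (2,3) = 19.
Using main diagonal: 49 + 28 + 70 + 22 + ? → (2,2) = 170 − 169 = 1.
Row 2 needs 170; the known cells sum to 115, so (2,5) = 55.
Column 2 must total 170; the given cells sum to 145, so (3,2) = 25.
Column 5 must total 170; the given cells sum to 106, so (3,5) = 64.

49 67 10 13 31 / 58 1 19 37 55 / 7 25 28 46 64 / 16 34 52 70 -2 / 40 43 61 4 22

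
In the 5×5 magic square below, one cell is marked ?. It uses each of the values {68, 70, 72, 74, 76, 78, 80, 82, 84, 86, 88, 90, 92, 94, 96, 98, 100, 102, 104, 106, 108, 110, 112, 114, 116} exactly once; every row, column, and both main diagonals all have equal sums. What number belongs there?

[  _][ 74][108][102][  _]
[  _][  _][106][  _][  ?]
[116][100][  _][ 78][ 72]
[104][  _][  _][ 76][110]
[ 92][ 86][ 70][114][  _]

The 25 entries sum to 2300, so each line sums to 2300/5 = 460.
Row 3 must total 460; the given cells sum to 366, so (3,3) = 94.
Row 5 needs 460; the known cells sum to 362, so (5,5) = 98.
Column 3 needs 460; the known cells sum to 378, so (4,3) = 82.
From column 4, 460 − (102 + 78 + 76 + 114) gives (2,4) = 90.
From row 4, 460 − (104 + 82 + 76 + 110) gives (4,2) = 88.
From column 2, 460 − (74 + 100 + 88 + 86) gives (2,2) = 112.
From main diagonal, 460 − (112 + 94 + 76 + 98) gives (1,1) = 80.
Anti-diagonal: 90 + 94 + 88 + 92 + ? = 460, so (1,5) = 96.
Column 1 must total 460; the given cells sum to 392, so (2,1) = 68.
From column 5, 460 − (96 + 72 + 110 + 98) gives (2,5) = 84.

84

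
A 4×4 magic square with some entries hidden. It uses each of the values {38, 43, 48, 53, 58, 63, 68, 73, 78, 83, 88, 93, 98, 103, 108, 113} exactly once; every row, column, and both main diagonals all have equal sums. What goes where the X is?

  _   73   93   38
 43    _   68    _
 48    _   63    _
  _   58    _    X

The 16 entries sum to 1208, so each line sums to 1208/4 = 302.
Using row 1: 73 + 93 + 38 + ? → (1,1) = 302 − 204 = 98.
Column 1: 98 + 43 + 48 + ? = 302, so (4,1) = 113.
Using column 3: 93 + 68 + 63 + ? → (4,3) = 302 − 224 = 78.
Anti-diagonal needs 302; the known cells sum to 219, so (3,2) = 83.
The remaining cell in row 3 is (3,4) = 302 − 194 = 108.
From row 4, 302 − (113 + 58 + 78) gives (4,4) = 53.

53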